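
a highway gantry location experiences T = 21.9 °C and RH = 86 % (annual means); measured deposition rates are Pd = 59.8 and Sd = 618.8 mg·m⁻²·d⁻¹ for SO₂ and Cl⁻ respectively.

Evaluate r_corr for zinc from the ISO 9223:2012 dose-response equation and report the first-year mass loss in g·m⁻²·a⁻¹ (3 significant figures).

zinc: f(T) = -0.071·(T−10) [T>10 °C] = -0.8449
  Pd branch = 0.0129·Pd^0.44·e^(0.046·RH+f) = 1.752 μm/a
  Sd branch = 0.0175·Sd^0.57·e^(0.008·RH+0.085·T) = 8.739 μm/a
  sum: 1.752 + 8.739 → r_corr = 10.49 μm/a
Convert to mass loss: 10.49 μm/a × 7.14 g/cm³ = 74.9 g·m⁻²·a⁻¹

r_corr = 74.9 g·m⁻²·a⁻¹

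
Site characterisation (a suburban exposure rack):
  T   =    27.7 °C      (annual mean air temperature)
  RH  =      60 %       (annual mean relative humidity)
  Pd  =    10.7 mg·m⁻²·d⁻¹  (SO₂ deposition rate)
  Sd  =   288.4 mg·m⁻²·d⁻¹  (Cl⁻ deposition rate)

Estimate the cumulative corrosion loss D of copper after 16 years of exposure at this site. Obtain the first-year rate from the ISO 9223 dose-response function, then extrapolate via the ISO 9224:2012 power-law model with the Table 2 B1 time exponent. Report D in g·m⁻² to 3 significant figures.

copper: f(T) = -0.080·(T−10) [T>10 °C] = -1.4160
  sulphur-dioxide contribution → 0.0821 μm/a
  chloride contribution → 1.594 μm/a
  total first-year rate 1.676 μm/a
Power-law: D(16) = r_corr · 16^0.667
  D(16) = 1.676 × 16^0.667 = 1.676 × 6.355 = 10.65 μm
  Mass loss = 10.65 μm × 8.96 g/cm³ = 95.44 g·m⁻²

D(16) = 95.4 g·m⁻²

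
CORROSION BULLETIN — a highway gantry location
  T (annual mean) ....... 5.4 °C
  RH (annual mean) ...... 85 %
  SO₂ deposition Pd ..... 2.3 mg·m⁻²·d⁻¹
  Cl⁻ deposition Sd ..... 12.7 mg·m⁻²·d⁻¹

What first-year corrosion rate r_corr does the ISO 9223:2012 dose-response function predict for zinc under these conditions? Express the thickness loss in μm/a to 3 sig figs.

zinc: temperature factor f = +0.038·(-4.6) = -0.1748
  SO₂ term: 0.0129·2.3^0.44·exp(0.046·85-0.1748) = 0.7797
  Sd branch = 0.0175·Sd^0.57·e^(0.008·RH+0.085·T) = 0.2327 μm/a
  sum: 0.7797 + 0.2327 → r_corr = 1.012 μm/a

r_corr = 1.01 μm/a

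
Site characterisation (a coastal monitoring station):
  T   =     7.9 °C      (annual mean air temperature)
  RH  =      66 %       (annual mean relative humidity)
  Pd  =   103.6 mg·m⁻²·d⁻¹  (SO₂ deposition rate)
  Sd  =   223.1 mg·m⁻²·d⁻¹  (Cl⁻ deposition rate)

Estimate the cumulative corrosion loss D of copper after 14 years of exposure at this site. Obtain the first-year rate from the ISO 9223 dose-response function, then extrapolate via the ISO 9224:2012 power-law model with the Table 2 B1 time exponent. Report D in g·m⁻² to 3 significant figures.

copper: f(T) = +0.126·(T−10) [T≤10 °C] = -0.2646
  sulphur-dioxide contribution → 0.6676 μm/a
  chloride contribution → 0.6995 μm/a
  ⇒ r_corr(copper) = 1.367 μm/a
Power-law: D(14) = r_corr · 14^0.667
  D(14) = 1.367 × 14^0.667 = 1.367 × 5.814 = 7.948 μm
  Mass loss = 7.948 μm × 8.96 g/cm³ = 71.22 g·m⁻²

D(14) = 71.2 g·m⁻²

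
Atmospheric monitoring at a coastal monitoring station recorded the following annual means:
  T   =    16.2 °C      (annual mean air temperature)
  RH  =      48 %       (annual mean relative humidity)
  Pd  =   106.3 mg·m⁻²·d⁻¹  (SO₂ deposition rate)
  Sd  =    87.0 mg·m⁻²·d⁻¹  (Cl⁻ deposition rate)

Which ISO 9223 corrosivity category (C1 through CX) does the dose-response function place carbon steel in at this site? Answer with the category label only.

C4

carbon steel: f(T) = -0.054·(T−10) [T>10 °C] = -0.3348
  sulphur-dioxide contribution → 37.44 μm/a
  chloride contribution → 15.15 μm/a
  ⇒ r_corr(carbon steel) = 52.59 μm/a
52.6 μm/a falls in (50, 80] for carbon steel → category C4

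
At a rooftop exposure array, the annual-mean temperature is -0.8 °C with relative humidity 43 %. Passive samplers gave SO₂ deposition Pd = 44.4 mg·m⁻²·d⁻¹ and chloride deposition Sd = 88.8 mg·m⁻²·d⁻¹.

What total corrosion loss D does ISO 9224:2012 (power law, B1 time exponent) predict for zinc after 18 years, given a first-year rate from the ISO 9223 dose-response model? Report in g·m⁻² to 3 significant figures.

D(18) = 46.8 g·m⁻²

zinc: f(T) = +0.038·(T−10) [T≤10 °C] = -0.4104
  sulphur-dioxide contribution → 0.3283 μm/a
  chloride contribution → 0.2975 μm/a
  ⇒ r_corr(zinc) = 0.6258 μm/a
Power-law: D(18) = r_corr · 18^0.813
  D(18) = 0.6258 × 18^0.813 = 0.6258 × 10.48 = 6.561 μm
  Mass loss = 6.561 μm × 7.14 g/cm³ = 46.84 g·m⁻²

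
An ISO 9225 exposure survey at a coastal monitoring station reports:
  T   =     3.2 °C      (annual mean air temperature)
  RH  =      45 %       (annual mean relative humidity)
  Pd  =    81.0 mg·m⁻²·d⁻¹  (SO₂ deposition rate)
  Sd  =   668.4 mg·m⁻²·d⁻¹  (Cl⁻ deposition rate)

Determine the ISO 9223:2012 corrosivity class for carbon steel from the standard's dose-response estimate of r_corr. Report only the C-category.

C3

carbon steel: T≤10 °C ⇒ hinge +0.150·(3.2−10) = -1.0200
  Pd branch = 1.77·Pd^0.52·e^(0.02·RH+f) = 15.43 μm/a
  Cl⁻ term: 0.102·668.4^0.62·exp(0.033·45+0.04·3.2) = 28.88
  sum: 15.43 + 28.88 → r_corr = 44.31 μm/a
Category bounds: 25…50 μm/a bracket r_corr ⇒ C3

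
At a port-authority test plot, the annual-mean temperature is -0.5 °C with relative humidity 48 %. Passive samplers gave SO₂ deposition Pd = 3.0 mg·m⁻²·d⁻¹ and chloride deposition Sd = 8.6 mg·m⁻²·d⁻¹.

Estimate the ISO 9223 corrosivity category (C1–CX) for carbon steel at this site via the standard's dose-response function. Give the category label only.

C2

carbon steel: temperature factor f = +0.150·(-10.5) = -1.5750
  SO₂ term: 1.77·3.0^0.52·exp(0.02·48-1.5750) = 1.694
  Cl⁻ term: 0.102·8.6^0.62·exp(0.033·48+0.04·-0.5) = 1.85
  sum: 1.694 + 1.85 → r_corr = 3.545 μm/a
3.54 μm/a falls in (1.3, 25] for carbon steel → category C2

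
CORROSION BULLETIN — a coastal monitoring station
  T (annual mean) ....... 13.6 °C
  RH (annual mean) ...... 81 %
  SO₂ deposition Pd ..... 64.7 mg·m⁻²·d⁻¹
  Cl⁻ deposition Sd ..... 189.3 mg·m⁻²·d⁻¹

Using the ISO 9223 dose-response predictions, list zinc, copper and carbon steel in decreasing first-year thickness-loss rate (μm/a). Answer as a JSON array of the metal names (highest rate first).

zinc: temperature factor f = -0.071·(3.6) = -0.2556
  SO₂ term: 0.0129·64.7^0.44·exp(0.046·81-0.2556) = 2.598
  Cl⁻ term: 0.0175·189.3^0.57·exp(0.008·81+0.085·13.6) = 2.111
  sum: 2.598 + 2.111 → r_corr = 4.709 μm/a
copper: temperature factor f = -0.080·(3.6) = -0.2880
  Pd branch = 0.0053·Pd^0.26·e^(0.059·RH+f) = 1.398 μm/a
  Sd branch = 0.01025·Sd^0.27·e^(0.036·RH+0.049·T) = 1.518 μm/a
  r_corr = 1.398 + 1.518 = 2.916 μm/a
carbon steel: temperature factor f = -0.054·(3.6) = -0.1944
  SO₂ term: 1.77·64.7^0.52·exp(0.02·81-0.1944) = 64.38
  Sd branch = 0.102·Sd^0.62·e^(0.033·RH+0.04·T) = 65.7 μm/a
  r_corr = 64.38 + 65.7 = 130.1 μm/a
Ordering by μm/a: carbon steel (130) > zinc (4.71) > copper (2.92)

["carbon steel", "zinc", "copper"]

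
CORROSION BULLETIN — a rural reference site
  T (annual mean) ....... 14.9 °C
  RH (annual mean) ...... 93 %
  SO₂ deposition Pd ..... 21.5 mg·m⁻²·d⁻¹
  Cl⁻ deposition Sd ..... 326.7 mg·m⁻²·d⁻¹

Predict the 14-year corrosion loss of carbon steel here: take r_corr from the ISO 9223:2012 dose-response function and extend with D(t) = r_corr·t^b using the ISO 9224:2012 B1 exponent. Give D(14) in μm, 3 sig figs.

carbon steel: temperature factor f = -0.054·(4.9) = -0.2646
  sulphur-dioxide contribution → 43.02 μm/a
  chloride contribution → 144.2 μm/a
  ⇒ r_corr(carbon steel) = 187.3 μm/a
ISO 9224: D(t) = r_corr · t^b with b = 0.523 (carbon steel, B1)
  D(14) = 187.3 × 14^0.523 = 187.3 × 3.976 = 744.5 μm

D(14) = 744 μm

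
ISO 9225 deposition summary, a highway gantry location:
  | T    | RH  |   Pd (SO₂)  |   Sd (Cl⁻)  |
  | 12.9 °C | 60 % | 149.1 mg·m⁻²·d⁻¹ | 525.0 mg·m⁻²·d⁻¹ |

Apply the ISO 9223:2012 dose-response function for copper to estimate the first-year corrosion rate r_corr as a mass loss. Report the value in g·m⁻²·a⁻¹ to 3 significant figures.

copper: temperature factor f = -0.080·(2.9) = -0.2320
  SO₂ term: 0.0053·149.1^0.26·exp(0.059·60-0.2320) = 0.5321
  Sd branch = 0.01025·Sd^0.27·e^(0.036·RH+0.049·T) = 0.9073 μm/a
  r_corr = 0.5321 + 0.9073 = 1.439 μm/a
Convert to mass loss: 1.439 μm/a × 8.96 g/cm³ = 12.9 g·m⁻²·a⁻¹

r_corr = 12.9 g·m⁻²·a⁻¹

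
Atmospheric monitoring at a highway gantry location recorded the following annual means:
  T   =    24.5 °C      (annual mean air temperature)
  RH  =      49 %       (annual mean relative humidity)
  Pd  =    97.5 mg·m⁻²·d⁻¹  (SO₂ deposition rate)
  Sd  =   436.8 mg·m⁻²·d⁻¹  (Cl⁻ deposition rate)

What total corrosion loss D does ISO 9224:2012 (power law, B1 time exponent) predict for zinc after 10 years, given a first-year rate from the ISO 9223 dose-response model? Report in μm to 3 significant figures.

D(10) = 45.4 μm

zinc: f(T) = -0.071·(T−10) [T>10 °C] = -1.0295
  SO₂ term: 0.0129·97.5^0.44·exp(0.046·49-1.0295) = 0.3293
  Cl⁻ term: 0.0175·436.8^0.57·exp(0.008·49+0.085·24.5) = 6.648
  r_corr = 0.3293 + 6.648 = 6.977 μm/a
ISO 9224: D(t) = r_corr · t^b with b = 0.813 (zinc, B1)
  D(10) = 6.977 × 10^0.813 = 6.977 × 6.501 = 45.36 μm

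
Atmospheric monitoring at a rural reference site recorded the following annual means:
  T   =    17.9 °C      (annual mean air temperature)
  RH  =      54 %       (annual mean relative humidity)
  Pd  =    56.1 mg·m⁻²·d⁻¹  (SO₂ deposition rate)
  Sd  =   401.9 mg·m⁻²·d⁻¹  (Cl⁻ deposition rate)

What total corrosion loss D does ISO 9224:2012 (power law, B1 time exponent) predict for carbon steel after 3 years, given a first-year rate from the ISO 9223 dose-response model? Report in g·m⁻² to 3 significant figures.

carbon steel: T>10 °C ⇒ hinge -0.054·(17.9−10) = -0.4266
  SO₂ term: 1.77·56.1^0.52·exp(0.02·54-0.4266) = 27.62
  Sd branch = 0.102·Sd^0.62·e^(0.033·RH+0.04·T) = 51.05 μm/a
  sum: 27.62 + 51.05 → r_corr = 78.67 μm/a
Power-law: D(3) = r_corr · 3^0.523
  D(3) = 78.67 × 3^0.523 = 78.67 × 1.776 = 139.8 μm
  Mass loss = 139.8 μm × 7.85 g/cm³ = 1097 g·m⁻²

D(3) = 1.10e+03 g·m⁻²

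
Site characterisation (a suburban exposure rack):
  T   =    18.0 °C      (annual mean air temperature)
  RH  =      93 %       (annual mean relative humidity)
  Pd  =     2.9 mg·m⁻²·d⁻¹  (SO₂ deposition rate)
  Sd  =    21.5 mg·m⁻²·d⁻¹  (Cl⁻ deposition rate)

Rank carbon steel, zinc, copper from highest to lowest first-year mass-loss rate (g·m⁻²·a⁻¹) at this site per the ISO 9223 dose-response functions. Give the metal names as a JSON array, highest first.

["carbon steel", "copper", "zinc"]

carbon steel: temperature factor f = -0.054·(8.0) = -0.4320
  SO₂ term: 1.77·2.9^0.52·exp(0.02·93-0.4320) = 12.84
  Sd branch = 0.102·Sd^0.62·e^(0.033·RH+0.04·T) = 30.22 μm/a
  r_corr = 12.84 + 30.22 = 43.06 μm/a
  mass loss = 43.06 μm/a × 7.85 g/cm³ = 338 g·m⁻²·a⁻¹
zinc: temperature factor f = -0.071·(8.0) = -0.5680
  SO₂ term: 0.0129·2.9^0.44·exp(0.046·93-0.5680) = 0.8419
  Sd branch = 0.0175·Sd^0.57·e^(0.008·RH+0.085·T) = 0.9775 μm/a
  sum: 0.8419 + 0.9775 → r_corr = 1.819 μm/a
  mass loss = 1.819 μm/a × 7.14 g/cm³ = 12.99 g·m⁻²·a⁻¹
copper: temperature factor f = -0.080·(8.0) = -0.6400
  Pd branch = 0.0053·Pd^0.26·e^(0.059·RH+f) = 0.8903 μm/a
  Sd branch = 0.01025·Sd^0.27·e^(0.036·RH+0.049·T) = 1.613 μm/a
  sum: 0.8903 + 1.613 → r_corr = 2.503 μm/a
  mass loss = 2.503 μm/a × 8.96 g/cm³ = 22.43 g·m⁻²·a⁻¹
Ordering by g·m⁻²·a⁻¹: carbon steel (338) > copper (22.4) > zinc (13)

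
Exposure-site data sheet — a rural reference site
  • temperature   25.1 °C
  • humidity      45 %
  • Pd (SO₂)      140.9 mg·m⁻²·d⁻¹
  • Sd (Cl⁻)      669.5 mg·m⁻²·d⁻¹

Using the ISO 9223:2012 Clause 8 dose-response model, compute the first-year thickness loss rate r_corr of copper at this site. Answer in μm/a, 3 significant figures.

r_corr = 1.11 μm/a

copper: T>10 °C ⇒ hinge -0.080·(25.1−10) = -1.2080
  SO₂ term: 0.0053·140.9^0.26·exp(0.059·45-1.2080) = 0.08155
  Cl⁻ term: 0.01025·669.5^0.27·exp(0.036·45+0.049·25.1) = 1.027
  sum: 0.08155 + 1.027 → r_corr = 1.108 μm/a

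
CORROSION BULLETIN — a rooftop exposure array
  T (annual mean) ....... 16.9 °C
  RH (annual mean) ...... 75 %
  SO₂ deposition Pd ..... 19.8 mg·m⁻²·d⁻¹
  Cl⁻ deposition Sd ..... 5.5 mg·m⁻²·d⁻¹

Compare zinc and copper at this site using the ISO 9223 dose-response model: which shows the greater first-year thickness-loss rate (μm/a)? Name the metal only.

zinc

zinc: temperature factor f = -0.071·(6.9) = -0.4899
  Pd branch = 0.0129·Pd^0.44·e^(0.046·RH+f) = 0.9261 μm/a
  Sd branch = 0.0175·Sd^0.57·e^(0.008·RH+0.085·T) = 0.3544 μm/a
  sum: 0.9261 + 0.3544 → r_corr = 1.281 μm/a
copper: f(T) = -0.080·(T−10) [T>10 °C] = -0.5520
  SO₂ term: 0.0053·19.8^0.26·exp(0.059·75-0.5520) = 0.5539
  Cl⁻ term: 0.01025·5.5^0.27·exp(0.036·75+0.049·16.9) = 0.5532
  sum: 0.5539 + 0.5532 → r_corr = 1.107 μm/a
Ordering by μm/a: zinc (1.28) > copper (1.11)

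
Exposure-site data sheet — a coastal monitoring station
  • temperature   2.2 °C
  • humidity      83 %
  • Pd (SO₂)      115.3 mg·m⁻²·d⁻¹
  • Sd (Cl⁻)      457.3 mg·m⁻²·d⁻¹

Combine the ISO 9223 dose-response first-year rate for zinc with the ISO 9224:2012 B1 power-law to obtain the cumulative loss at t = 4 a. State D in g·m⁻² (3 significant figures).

zinc: temperature factor f = +0.038·(-7.8) = -0.2964
  SO₂ term: 0.0129·115.3^0.44·exp(0.046·83-0.2964) = 3.525
  Cl⁻ term: 0.0175·457.3^0.57·exp(0.008·83+0.085·2.2) = 1.346
  r_corr = 3.525 + 1.346 = 4.871 μm/a
ISO 9224: D(t) = r_corr · t^b with b = 0.813 (zinc, B1)
  D(4) = 4.871 × 4^0.813 = 4.871 × 3.087 = 15.03 μm
  Mass loss = 15.03 μm × 7.14 g/cm³ = 107.3 g·m⁻²

D(4) = 107 g·m⁻²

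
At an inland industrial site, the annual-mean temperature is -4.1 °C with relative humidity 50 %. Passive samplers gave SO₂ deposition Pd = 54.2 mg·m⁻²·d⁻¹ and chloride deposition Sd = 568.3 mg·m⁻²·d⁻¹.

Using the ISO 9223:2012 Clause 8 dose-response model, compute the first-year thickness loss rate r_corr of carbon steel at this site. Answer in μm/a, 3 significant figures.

carbon steel: T≤10 °C ⇒ hinge +0.150·(-4.1−10) = -2.1150
  Pd branch = 1.77·Pd^0.52·e^(0.02·RH+f) = 4.628 μm/a
  Sd branch = 0.102·Sd^0.62·e^(0.033·RH+0.04·T) = 23 μm/a
  sum: 4.628 + 23 → r_corr = 27.63 μm/a

r_corr = 27.6 μm/a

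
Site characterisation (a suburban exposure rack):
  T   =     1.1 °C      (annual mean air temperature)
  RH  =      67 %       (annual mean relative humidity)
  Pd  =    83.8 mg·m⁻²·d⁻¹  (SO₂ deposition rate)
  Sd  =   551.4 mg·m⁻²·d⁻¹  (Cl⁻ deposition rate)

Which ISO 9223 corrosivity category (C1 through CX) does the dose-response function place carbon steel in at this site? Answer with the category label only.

C4

carbon steel: temperature factor f = +0.150·(-8.9) = -1.3350
  sulphur-dioxide contribution → 17.79 μm/a
  chloride contribution → 48.71 μm/a
  ⇒ r_corr(carbon steel) = 66.51 μm/a
66.5 μm/a falls in (50, 80] for carbon steel → category C4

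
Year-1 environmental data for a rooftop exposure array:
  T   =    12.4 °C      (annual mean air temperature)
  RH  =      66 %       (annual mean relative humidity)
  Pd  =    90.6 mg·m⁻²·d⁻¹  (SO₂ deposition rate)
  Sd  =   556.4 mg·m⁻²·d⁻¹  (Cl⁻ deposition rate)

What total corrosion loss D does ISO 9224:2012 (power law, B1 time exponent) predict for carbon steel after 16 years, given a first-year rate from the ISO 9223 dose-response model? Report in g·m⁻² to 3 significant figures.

carbon steel: T>10 °C ⇒ hinge -0.054·(12.4−10) = -0.1296
  sulphur-dioxide contribution → 60.63 μm/a
  chloride contribution → 74.48 μm/a
  ⇒ r_corr(carbon steel) = 135.1 μm/a
ISO 9224: D(t) = r_corr · t^b with b = 0.523 (carbon steel, B1)
  D(16) = 135.1 × 16^0.523 = 135.1 × 4.263 = 576 μm
  Mass loss = 576 μm × 7.85 g/cm³ = 4522 g·m⁻²

D(16) = 4.52e+03 g·m⁻²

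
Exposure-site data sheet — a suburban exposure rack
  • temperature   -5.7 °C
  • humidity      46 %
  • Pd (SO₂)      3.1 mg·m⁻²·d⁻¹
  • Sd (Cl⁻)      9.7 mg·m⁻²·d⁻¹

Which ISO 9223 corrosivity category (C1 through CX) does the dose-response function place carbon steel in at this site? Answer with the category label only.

carbon steel: T≤10 °C ⇒ hinge +0.150·(-5.7−10) = -2.3550
  Pd branch = 1.77·Pd^0.52·e^(0.02·RH+f) = 0.759 μm/a
  Sd branch = 0.102·Sd^0.62·e^(0.033·RH+0.04·T) = 1.516 μm/a
  r_corr = 0.759 + 1.516 = 2.275 μm/a
Category bounds: 1.3…25 μm/a bracket r_corr ⇒ C2

C2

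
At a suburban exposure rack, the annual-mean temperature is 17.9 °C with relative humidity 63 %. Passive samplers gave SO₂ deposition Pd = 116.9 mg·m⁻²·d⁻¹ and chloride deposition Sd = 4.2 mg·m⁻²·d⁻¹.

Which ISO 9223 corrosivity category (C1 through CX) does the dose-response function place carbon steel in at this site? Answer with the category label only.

C4

carbon steel: temperature factor f = -0.054·(7.9) = -0.4266
  SO₂ term: 1.77·116.9^0.52·exp(0.02·63-0.4266) = 48.44
  Sd branch = 0.102·Sd^0.62·e^(0.033·RH+0.04·T) = 4.063 μm/a
  sum: 48.44 + 4.063 → r_corr = 52.5 μm/a
Category bounds: 50…80 μm/a bracket r_corr ⇒ C4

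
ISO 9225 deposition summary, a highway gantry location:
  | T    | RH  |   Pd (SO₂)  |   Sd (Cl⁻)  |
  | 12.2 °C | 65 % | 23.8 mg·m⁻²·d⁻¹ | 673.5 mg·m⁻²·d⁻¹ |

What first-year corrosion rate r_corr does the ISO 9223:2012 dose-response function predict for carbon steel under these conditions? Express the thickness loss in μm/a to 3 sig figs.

carbon steel: f(T) = -0.054·(T−10) [T>10 °C] = -0.1188
  SO₂ term: 1.77·23.8^0.52·exp(0.02·65-0.1188) = 29.98
  Sd branch = 0.102·Sd^0.62·e^(0.033·RH+0.04·T) = 80.48 μm/a
  r_corr = 29.98 + 80.48 = 110.5 μm/a

r_corr = 110 μm/a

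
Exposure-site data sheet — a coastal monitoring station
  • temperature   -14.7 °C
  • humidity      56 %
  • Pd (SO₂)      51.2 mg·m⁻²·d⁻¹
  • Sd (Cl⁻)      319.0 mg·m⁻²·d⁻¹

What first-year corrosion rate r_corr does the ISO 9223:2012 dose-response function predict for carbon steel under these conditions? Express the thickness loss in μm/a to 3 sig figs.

r_corr = 13.9 μm/a

carbon steel: temperature factor f = +0.150·(-24.7) = -3.7050
  Pd branch = 1.77·Pd^0.52·e^(0.02·RH+f) = 1.033 μm/a
  Sd branch = 0.102·Sd^0.62·e^(0.033·RH+0.04·T) = 12.83 μm/a
  r_corr = 1.033 + 12.83 = 13.86 μm/a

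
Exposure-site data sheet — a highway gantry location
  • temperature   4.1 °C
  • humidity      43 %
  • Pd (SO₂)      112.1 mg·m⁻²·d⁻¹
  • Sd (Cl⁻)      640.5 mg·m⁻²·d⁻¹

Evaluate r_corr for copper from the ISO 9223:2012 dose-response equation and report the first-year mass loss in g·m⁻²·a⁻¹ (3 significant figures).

r_corr = 4.00 g·m⁻²·a⁻¹

copper: temperature factor f = +0.126·(-5.9) = -0.7434
  Pd branch = 0.0053·Pd^0.26·e^(0.059·RH+f) = 0.1087 μm/a
  Cl⁻ term: 0.01025·640.5^0.27·exp(0.036·43+0.049·4.1) = 0.3373
  r_corr = 0.1087 + 0.3373 = 0.446 μm/a
Convert to mass loss: 0.446 μm/a × 8.96 g/cm³ = 3.996 g·m⁻²·a⁻¹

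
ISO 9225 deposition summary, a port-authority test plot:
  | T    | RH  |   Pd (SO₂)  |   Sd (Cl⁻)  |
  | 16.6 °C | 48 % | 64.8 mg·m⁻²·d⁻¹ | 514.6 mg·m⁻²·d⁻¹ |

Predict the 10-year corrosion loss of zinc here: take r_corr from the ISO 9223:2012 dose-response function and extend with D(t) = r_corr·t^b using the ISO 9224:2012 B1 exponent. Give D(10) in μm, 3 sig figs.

D(10) = 27.0 μm

zinc: f(T) = -0.071·(T−10) [T>10 °C] = -0.4686
  Pd branch = 0.0129·Pd^0.44·e^(0.046·RH+f) = 0.4604 μm/a
  Sd branch = 0.0175·Sd^0.57·e^(0.008·RH+0.085·T) = 3.699 μm/a
  r_corr = 0.4604 + 3.699 = 4.16 μm/a
ISO 9224: D(t) = r_corr · t^b with b = 0.813 (zinc, B1)
  D(10) = 4.16 × 10^0.813 = 4.16 × 6.501 = 27.04 μm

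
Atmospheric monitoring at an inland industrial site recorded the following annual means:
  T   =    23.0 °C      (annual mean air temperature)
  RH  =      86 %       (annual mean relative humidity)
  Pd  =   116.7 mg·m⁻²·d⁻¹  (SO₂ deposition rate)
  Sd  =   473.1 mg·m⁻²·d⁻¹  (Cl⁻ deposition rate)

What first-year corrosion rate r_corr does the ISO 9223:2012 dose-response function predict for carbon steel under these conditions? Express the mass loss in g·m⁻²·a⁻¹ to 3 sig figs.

r_corr = 2.02e+03 g·m⁻²·a⁻¹

carbon steel: temperature factor f = -0.054·(13.0) = -0.7020
  sulphur-dioxide contribution → 58.21 μm/a
  chloride contribution → 199.1 μm/a
  ⇒ r_corr(carbon steel) = 257.3 μm/a
Convert to mass loss: 257.3 μm/a × 7.85 g/cm³ = 2020 g·m⁻²·a⁻¹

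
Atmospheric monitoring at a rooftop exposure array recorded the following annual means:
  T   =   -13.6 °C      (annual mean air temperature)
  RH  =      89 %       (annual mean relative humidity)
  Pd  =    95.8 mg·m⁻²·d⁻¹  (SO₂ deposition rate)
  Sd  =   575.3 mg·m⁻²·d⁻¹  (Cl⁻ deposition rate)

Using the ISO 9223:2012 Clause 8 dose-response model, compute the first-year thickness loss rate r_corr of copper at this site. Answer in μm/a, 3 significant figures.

r_corr = 0.890 μm/a

copper: temperature factor f = +0.126·(-23.6) = -2.9736
  SO₂ term: 0.0053·95.8^0.26·exp(0.059·89-2.9736) = 0.1692
  Sd branch = 0.01025·Sd^0.27·e^(0.036·RH+0.049·T) = 0.721 μm/a
  r_corr = 0.1692 + 0.721 = 0.8903 μm/a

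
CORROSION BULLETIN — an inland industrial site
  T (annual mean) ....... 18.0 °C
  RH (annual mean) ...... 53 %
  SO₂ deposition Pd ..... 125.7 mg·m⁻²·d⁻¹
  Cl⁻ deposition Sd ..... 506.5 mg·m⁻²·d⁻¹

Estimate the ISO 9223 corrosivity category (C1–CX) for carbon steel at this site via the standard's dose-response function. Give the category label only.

C5

carbon steel: temperature factor f = -0.054·(8.0) = -0.4320
  SO₂ term: 1.77·125.7^0.52·exp(0.02·53-0.4320) = 40.96
  Cl⁻ term: 0.102·506.5^0.62·exp(0.033·53+0.04·18.0) = 57.24
  r_corr = 40.96 + 57.24 = 98.2 μm/a
98.2 μm/a falls in (80, 200] for carbon steel → category C5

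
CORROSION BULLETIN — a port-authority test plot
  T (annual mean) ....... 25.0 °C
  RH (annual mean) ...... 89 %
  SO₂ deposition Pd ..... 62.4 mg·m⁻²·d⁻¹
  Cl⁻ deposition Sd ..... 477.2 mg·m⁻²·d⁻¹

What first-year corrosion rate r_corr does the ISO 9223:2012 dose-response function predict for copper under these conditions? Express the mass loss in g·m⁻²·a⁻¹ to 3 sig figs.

copper: temperature factor f = -0.080·(15.0) = -1.2000
  SO₂ term: 0.0053·62.4^0.26·exp(0.059·89-1.2000) = 0.892
  Cl⁻ term: 0.01025·477.2^0.27·exp(0.036·89+0.049·25.0) = 4.544
  r_corr = 0.892 + 4.544 = 5.436 μm/a
Convert to mass loss: 5.436 μm/a × 8.96 g/cm³ = 48.71 g·m⁻²·a⁻¹

r_corr = 48.7 g·m⁻²·a⁻¹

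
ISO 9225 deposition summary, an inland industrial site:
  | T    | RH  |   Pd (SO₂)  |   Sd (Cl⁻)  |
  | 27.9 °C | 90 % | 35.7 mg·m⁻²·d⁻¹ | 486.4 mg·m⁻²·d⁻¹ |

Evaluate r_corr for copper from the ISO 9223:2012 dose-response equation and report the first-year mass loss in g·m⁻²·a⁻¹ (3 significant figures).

copper: T>10 °C ⇒ hinge -0.080·(27.9−10) = -1.4320
  Pd branch = 0.0053·Pd^0.26·e^(0.059·RH+f) = 0.6489 μm/a
  Sd branch = 0.01025·Sd^0.27·e^(0.036·RH+0.049·T) = 5.458 μm/a
  r_corr = 0.6489 + 5.458 = 6.107 μm/a
Convert to mass loss: 6.107 μm/a × 8.96 g/cm³ = 54.72 g·m⁻²·a⁻¹

r_corr = 54.7 g·m⁻²·a⁻¹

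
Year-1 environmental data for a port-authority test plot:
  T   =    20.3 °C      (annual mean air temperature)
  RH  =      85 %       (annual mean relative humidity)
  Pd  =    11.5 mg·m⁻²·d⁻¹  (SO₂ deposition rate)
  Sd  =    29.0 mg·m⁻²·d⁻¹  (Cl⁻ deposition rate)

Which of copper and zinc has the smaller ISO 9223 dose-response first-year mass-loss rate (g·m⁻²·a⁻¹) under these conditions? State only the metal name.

zinc

copper: T>10 °C ⇒ hinge -0.080·(20.3−10) = -0.8240
  sulphur-dioxide contribution → 0.661 μm/a
  chloride contribution → 1.467 μm/a
  ⇒ r_corr(copper) = 2.128 μm/a
  mass loss = 2.128 μm/a × 8.96 g/cm³ = 19.07 g·m⁻²·a⁻¹
zinc: T>10 °C ⇒ hinge -0.071·(20.3−10) = -0.7313
  sulphur-dioxide contribution → 0.9074 μm/a
  chloride contribution → 1.322 μm/a
  ⇒ r_corr(zinc) = 2.23 μm/a
  mass loss = 2.23 μm/a × 7.14 g/cm³ = 15.92 g·m⁻²·a⁻¹
Ordering by g·m⁻²·a⁻¹: copper (19.1) > zinc (15.9)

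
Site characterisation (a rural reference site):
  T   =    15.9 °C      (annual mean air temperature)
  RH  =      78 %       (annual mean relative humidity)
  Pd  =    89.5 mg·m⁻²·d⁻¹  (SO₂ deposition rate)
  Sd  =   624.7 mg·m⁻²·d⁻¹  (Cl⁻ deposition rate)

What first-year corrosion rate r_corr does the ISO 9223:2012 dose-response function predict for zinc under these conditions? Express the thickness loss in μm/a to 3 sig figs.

zinc: f(T) = -0.071·(T−10) [T>10 °C] = -0.4189
  sulphur-dioxide contribution → 2.217 μm/a
  chloride contribution → 4.949 μm/a
  ⇒ r_corr(zinc) = 7.166 μm/a

r_corr = 7.17 μm/a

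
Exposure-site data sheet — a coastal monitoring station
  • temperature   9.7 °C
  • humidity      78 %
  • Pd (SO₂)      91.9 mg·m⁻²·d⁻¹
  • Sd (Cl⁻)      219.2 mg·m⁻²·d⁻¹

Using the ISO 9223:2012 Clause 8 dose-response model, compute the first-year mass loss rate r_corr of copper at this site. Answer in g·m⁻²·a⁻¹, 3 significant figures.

copper: temperature factor f = +0.126·(-0.3) = -0.0378
  Pd branch = 0.0053·Pd^0.26·e^(0.059·RH+f) = 1.648 μm/a
  Sd branch = 0.01025·Sd^0.27·e^(0.036·RH+0.049·T) = 1.171 μm/a
  r_corr = 1.648 + 1.171 = 2.819 μm/a
Convert to mass loss: 2.819 μm/a × 8.96 g/cm³ = 25.26 g·m⁻²·a⁻¹

r_corr = 25.3 g·m⁻²·a⁻¹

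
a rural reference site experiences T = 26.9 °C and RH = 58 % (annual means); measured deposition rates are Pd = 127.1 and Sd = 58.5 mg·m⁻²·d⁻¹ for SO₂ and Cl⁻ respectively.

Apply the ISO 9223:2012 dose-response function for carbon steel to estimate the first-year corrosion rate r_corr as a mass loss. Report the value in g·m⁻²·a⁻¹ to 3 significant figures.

r_corr = 419 g·m⁻²·a⁻¹

carbon steel: temperature factor f = -0.054·(16.9) = -0.9126
  sulphur-dioxide contribution → 28.16 μm/a
  chloride contribution → 25.28 μm/a
  total first-year rate 53.44 μm/a
Convert to mass loss: 53.44 μm/a × 7.85 g/cm³ = 419.5 g·m⁻²·a⁻¹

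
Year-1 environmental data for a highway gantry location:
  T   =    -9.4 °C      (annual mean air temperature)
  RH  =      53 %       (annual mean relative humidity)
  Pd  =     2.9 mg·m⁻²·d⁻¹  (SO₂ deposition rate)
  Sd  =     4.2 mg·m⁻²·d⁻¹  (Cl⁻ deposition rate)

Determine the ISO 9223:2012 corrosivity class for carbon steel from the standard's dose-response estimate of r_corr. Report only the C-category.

C2

carbon steel: T≤10 °C ⇒ hinge +0.150·(-9.4−10) = -2.9100
  sulphur-dioxide contribution → 0.4841 μm/a
  chloride contribution → 0.9802 μm/a
  ⇒ r_corr(carbon steel) = 1.464 μm/a
ISO 9223 Table 2 (carbon steel): 1.3 < 1.46 ≤ 25 μm/a ⇒ C2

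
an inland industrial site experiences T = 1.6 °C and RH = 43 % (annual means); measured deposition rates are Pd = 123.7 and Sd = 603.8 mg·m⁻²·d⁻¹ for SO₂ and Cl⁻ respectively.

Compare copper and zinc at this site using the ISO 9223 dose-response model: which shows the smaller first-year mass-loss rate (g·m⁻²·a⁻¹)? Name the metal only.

copper

copper: T≤10 °C ⇒ hinge +0.126·(1.6−10) = -1.0584
  SO₂ term: 0.0053·123.7^0.26·exp(0.059·43-1.0584) = 0.08137
  Cl⁻ term: 0.01025·603.8^0.27·exp(0.036·43+0.049·1.6) = 0.2937
  r_corr = 0.08137 + 0.2937 = 0.3751 μm/a
  mass loss = 0.3751 μm/a × 8.96 g/cm³ = 3.361 g·m⁻²·a⁻¹
zinc: temperature factor f = +0.038·(-8.4) = -0.3192
  Pd branch = 0.0129·Pd^0.44·e^(0.046·RH+f) = 0.5645 μm/a
  Cl⁻ term: 0.0175·603.8^0.57·exp(0.008·43+0.085·1.6) = 1.088
  sum: 0.5645 + 1.088 → r_corr = 1.652 μm/a
  mass loss = 1.652 μm/a × 7.14 g/cm³ = 11.8 g·m⁻²·a⁻¹
Ordering by g·m⁻²·a⁻¹: zinc (11.8) > copper (3.36)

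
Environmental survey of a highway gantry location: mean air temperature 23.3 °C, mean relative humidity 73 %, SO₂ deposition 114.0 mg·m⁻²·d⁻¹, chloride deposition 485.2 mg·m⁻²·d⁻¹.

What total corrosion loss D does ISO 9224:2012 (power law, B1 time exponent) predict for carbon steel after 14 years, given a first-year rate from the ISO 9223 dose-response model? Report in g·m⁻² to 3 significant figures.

D(14) = 5.52e+03 g·m⁻²

carbon steel: temperature factor f = -0.054·(13.3) = -0.7182
  SO₂ term: 1.77·114.0^0.52·exp(0.02·73-0.7182) = 43.62
  Sd branch = 0.102·Sd^0.62·e^(0.033·RH+0.04·T) = 133.3 μm/a
  sum: 43.62 + 133.3 → r_corr = 176.9 μm/a
ISO 9224: D(t) = r_corr · t^b with b = 0.523 (carbon steel, B1)
  D(14) = 176.9 × 14^0.523 = 176.9 × 3.976 = 703.4 μm
  Mass loss = 703.4 μm × 7.85 g/cm³ = 5522 g·m⁻²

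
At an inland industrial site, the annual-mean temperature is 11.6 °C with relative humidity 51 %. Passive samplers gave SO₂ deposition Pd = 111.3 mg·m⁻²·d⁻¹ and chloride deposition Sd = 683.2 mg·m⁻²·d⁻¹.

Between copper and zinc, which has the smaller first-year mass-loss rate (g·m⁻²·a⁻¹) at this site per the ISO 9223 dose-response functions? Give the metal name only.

copper

copper: T>10 °C ⇒ hinge -0.080·(11.6−10) = -0.1280
  sulphur-dioxide contribution → 0.3218 μm/a
  chloride contribution → 0.6611 μm/a
  total first-year rate 0.9829 μm/a
  mass loss = 0.9829 μm/a × 8.96 g/cm³ = 8.807 g·m⁻²·a⁻¹
zinc: temperature factor f = -0.071·(1.6) = -0.1136
  sulphur-dioxide contribution → 0.9562 μm/a
  chloride contribution → 2.912 μm/a
  ⇒ r_corr(zinc) = 3.868 μm/a
  mass loss = 3.868 μm/a × 7.14 g/cm³ = 27.62 g·m⁻²·a⁻¹
Ordering by g·m⁻²·a⁻¹: zinc (27.6) > copper (8.81)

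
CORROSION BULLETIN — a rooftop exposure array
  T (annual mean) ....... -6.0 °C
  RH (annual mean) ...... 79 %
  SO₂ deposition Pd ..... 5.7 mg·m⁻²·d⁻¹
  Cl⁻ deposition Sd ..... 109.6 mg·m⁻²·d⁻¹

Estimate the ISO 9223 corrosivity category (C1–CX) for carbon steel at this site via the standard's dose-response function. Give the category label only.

carbon steel: f(T) = +0.150·(T−10) [T≤10 °C] = -2.4000
  SO₂ term: 1.77·5.7^0.52·exp(0.02·79-2.4000) = 1.927
  Cl⁻ term: 0.102·109.6^0.62·exp(0.033·79+0.04·-6.0) = 20.01
  r_corr = 1.927 + 20.01 = 21.94 μm/a
Category bounds: 1.3…25 μm/a bracket r_corr ⇒ C2

C2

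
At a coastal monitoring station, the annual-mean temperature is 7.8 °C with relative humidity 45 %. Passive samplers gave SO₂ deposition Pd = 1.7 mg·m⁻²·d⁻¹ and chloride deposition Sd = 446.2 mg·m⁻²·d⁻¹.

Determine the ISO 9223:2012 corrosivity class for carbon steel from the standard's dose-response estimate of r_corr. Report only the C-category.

C3

carbon steel: f(T) = +0.150·(T−10) [T≤10 °C] = -0.3300
  sulphur-dioxide contribution → 4.124 μm/a
  chloride contribution → 27.02 μm/a
  ⇒ r_corr(carbon steel) = 31.15 μm/a
31.1 μm/a falls in (25, 50] for carbon steel → category C3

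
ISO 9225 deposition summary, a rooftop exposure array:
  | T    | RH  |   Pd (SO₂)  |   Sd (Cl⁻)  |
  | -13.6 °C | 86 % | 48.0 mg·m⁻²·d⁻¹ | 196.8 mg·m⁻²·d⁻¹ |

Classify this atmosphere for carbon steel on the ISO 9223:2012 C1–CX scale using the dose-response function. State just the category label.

C3

carbon steel: f(T) = +0.150·(T−10) [T≤10 °C] = -3.5400
  sulphur-dioxide contribution → 2.147 μm/a
  chloride contribution → 26.74 μm/a
  ⇒ r_corr(carbon steel) = 28.89 μm/a
Category bounds: 25…50 μm/a bracket r_corr ⇒ C3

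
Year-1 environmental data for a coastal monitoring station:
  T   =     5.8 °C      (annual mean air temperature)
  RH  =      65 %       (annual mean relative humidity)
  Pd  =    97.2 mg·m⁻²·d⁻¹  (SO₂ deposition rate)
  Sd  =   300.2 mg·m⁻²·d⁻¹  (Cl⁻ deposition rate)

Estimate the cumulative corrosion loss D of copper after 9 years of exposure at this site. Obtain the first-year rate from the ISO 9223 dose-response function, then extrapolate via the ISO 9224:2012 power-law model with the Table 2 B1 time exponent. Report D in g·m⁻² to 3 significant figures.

copper: f(T) = +0.126·(T−10) [T≤10 °C] = -0.5292
  Pd branch = 0.0053·Pd^0.26·e^(0.059·RH+f) = 0.4751 μm/a
  Cl⁻ term: 0.01025·300.2^0.27·exp(0.036·65+0.049·5.8) = 0.6596
  sum: 0.4751 + 0.6596 → r_corr = 1.135 μm/a
ISO 9224: D(t) = r_corr · t^b with b = 0.667 (copper, B1)
  D(9) = 1.135 × 9^0.667 = 1.135 × 4.33 = 4.913 μm
  Mass loss = 4.913 μm × 8.96 g/cm³ = 44.02 g·m⁻²

D(9) = 44.0 g·m⁻²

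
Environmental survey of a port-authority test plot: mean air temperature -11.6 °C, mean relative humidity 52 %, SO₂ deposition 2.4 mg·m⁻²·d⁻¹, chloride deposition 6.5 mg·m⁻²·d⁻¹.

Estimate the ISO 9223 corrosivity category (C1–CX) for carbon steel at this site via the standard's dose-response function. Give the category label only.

C2

carbon steel: temperature factor f = +0.150·(-21.6) = -3.2400
  Pd branch = 1.77·Pd^0.52·e^(0.02·RH+f) = 0.3092 μm/a
  Sd branch = 0.102·Sd^0.62·e^(0.033·RH+0.04·T) = 1.139 μm/a
  r_corr = 0.3092 + 1.139 = 1.448 μm/a
ISO 9223 Table 2 (carbon steel): 1.3 < 1.45 ≤ 25 μm/a ⇒ C2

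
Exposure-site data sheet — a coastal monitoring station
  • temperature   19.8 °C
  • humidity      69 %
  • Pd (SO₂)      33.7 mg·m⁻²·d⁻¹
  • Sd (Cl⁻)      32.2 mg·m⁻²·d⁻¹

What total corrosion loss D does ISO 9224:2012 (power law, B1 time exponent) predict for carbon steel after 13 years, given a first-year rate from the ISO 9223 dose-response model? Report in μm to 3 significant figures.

carbon steel: f(T) = -0.054·(T−10) [T>10 °C] = -0.5292
  Pd branch = 1.77·Pd^0.52·e^(0.02·RH+f) = 25.81 μm/a
  Cl⁻ term: 0.102·32.2^0.62·exp(0.033·69+0.04·19.8) = 18.89
  r_corr = 25.81 + 18.89 = 44.71 μm/a
Long-term exponent b (ISO 9224 Table 2, B1) = 0.523
  D(13) = 44.71 × 13^0.523 = 44.71 × 3.825 = 171 μm

D(13) = 171 μm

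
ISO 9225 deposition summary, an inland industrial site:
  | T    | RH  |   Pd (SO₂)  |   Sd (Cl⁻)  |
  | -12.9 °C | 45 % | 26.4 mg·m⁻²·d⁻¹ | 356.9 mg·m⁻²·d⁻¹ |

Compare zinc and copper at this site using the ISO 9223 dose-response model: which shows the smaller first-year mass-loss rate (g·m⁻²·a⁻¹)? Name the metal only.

copper

zinc: f(T) = +0.038·(T−10) [T≤10 °C] = -0.8702
  SO₂ term: 0.0129·26.4^0.44·exp(0.046·45-0.8702) = 0.1808
  Cl⁻ term: 0.0175·356.9^0.57·exp(0.008·45+0.085·-12.9) = 0.2389
  r_corr = 0.1808 + 0.2389 = 0.4196 μm/a
  mass loss = 0.4196 μm/a × 7.14 g/cm³ = 2.996 g·m⁻²·a⁻¹
copper: T≤10 °C ⇒ hinge +0.126·(-12.9−10) = -2.8854
  Pd branch = 0.0053·Pd^0.26·e^(0.059·RH+f) = 0.009859 μm/a
  Cl⁻ term: 0.01025·356.9^0.27·exp(0.036·45+0.049·-12.9) = 0.1346
  sum: 0.009859 + 0.1346 → r_corr = 0.1444 μm/a
  mass loss = 0.1444 μm/a × 8.96 g/cm³ = 1.294 g·m⁻²·a⁻¹
Ordering by g·m⁻²·a⁻¹: zinc (3) > copper (1.29)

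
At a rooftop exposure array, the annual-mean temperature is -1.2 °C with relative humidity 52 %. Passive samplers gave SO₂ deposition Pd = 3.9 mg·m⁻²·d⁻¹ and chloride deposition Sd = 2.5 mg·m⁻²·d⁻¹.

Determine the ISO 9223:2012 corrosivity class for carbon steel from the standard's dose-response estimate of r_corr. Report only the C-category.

carbon steel: f(T) = +0.150·(T−10) [T≤10 °C] = -1.6800
  sulphur-dioxide contribution → 1.894 μm/a
  chloride contribution → 0.9544 μm/a
  ⇒ r_corr(carbon steel) = 2.848 μm/a
Category bounds: 1.3…25 μm/a bracket r_corr ⇒ C2

C2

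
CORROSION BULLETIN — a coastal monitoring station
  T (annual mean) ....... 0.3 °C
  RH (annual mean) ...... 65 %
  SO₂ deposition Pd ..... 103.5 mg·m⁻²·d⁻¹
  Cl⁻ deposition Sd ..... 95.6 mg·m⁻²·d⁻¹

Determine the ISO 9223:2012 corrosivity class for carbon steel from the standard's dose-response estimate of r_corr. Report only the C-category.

carbon steel: temperature factor f = +0.150·(-9.7) = -1.4550
  Pd branch = 1.77·Pd^0.52·e^(0.02·RH+f) = 16.92 μm/a
  Cl⁻ term: 0.102·95.6^0.62·exp(0.033·65+0.04·0.3) = 14.9
  r_corr = 16.92 + 14.9 = 31.82 μm/a
31.8 μm/a falls in (25, 50] for carbon steel → category C3

C3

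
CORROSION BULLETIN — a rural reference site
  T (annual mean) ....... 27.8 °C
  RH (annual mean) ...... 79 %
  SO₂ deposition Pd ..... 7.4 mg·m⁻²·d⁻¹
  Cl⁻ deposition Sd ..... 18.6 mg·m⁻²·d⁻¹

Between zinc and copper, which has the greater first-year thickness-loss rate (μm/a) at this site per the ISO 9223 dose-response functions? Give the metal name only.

zinc: T>10 °C ⇒ hinge -0.071·(27.8−10) = -1.2638
  Pd branch = 0.0129·Pd^0.44·e^(0.046·RH+f) = 0.333 μm/a
  Cl⁻ term: 0.0175·18.6^0.57·exp(0.008·79+0.085·27.8) = 1.851
  r_corr = 0.333 + 1.851 = 2.184 μm/a
copper: f(T) = -0.080·(T−10) [T>10 °C] = -1.4240
  Pd branch = 0.0053·Pd^0.26·e^(0.059·RH+f) = 0.227 μm/a
  Cl⁻ term: 0.01025·18.6^0.27·exp(0.036·79+0.049·27.8) = 1.514
  sum: 0.227 + 1.514 → r_corr = 1.741 μm/a
Ordering by μm/a: zinc (2.18) > copper (1.74)

zinc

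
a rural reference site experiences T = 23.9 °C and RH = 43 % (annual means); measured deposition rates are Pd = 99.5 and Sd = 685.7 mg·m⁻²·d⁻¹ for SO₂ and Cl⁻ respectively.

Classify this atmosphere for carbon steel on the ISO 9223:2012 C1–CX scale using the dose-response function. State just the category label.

carbon steel: temperature factor f = -0.054·(13.9) = -0.7506
  SO₂ term: 1.77·99.5^0.52·exp(0.02·43-0.7506) = 21.59
  Cl⁻ term: 0.102·685.7^0.62·exp(0.033·43+0.04·23.9) = 62.87
  sum: 21.59 + 62.87 → r_corr = 84.47 μm/a
Category bounds: 80…200 μm/a bracket r_corr ⇒ C5

C5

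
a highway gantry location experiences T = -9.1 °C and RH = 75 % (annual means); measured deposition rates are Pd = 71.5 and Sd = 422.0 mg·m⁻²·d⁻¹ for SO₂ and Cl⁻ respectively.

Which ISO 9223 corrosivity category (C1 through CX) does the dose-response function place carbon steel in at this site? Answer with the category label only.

carbon steel: f(T) = +0.150·(T−10) [T≤10 °C] = -2.8650
  SO₂ term: 1.77·71.5^0.52·exp(0.02·75-2.8650) = 4.163
  Cl⁻ term: 0.102·422.0^0.62·exp(0.033·75+0.04·-9.1) = 35.73
  sum: 4.163 + 35.73 → r_corr = 39.9 μm/a
ISO 9223 Table 2 (carbon steel): 25 < 39.9 ≤ 50 μm/a ⇒ C3

C3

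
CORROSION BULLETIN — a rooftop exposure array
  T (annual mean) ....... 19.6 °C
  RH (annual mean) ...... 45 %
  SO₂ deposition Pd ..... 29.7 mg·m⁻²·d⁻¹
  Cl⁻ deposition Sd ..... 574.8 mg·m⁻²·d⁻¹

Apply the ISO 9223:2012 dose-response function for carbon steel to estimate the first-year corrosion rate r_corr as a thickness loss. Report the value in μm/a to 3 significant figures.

carbon steel: f(T) = -0.054·(T−10) [T>10 °C] = -0.5184
  SO₂ term: 1.77·29.7^0.52·exp(0.02·45-0.5184) = 15.12
  Sd branch = 0.102·Sd^0.62·e^(0.033·RH+0.04·T) = 50.69 μm/a
  sum: 15.12 + 50.69 → r_corr = 65.81 μm/a

r_corr = 65.8 μm/a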